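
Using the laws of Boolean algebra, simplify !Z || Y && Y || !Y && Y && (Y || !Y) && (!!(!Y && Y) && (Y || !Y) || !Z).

!Z || Y && Y || !Y && Y && (Y || !Y) && (!!(!Y && Y) && (Y || !Y) || !Z)
= !Z || Y && Y || !Y && Y && (Y || !Y) && (!Y && Y && (Y || !Y) || !Z)   [double negation]
= !Z || Y && Y || !Y && Y && (Y || !Y)   [absorption]
= !Z || Y && Y || !Y && Y   [complement / identity]
= !Z || Y   [distribution]

!Z || Y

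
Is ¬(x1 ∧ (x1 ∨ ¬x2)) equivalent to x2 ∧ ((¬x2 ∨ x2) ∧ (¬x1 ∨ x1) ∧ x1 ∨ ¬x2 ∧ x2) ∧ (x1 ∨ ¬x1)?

E1: ¬(x1 ∧ (x1 ∨ ¬x2))
    = ¬x1
E2: x2 ∧ ((¬x2 ∨ x2) ∧ (¬x1 ∨ x1) ∧ x1 ∨ ¬x2 ∧ x2) ∧ (x1 ∨ ¬x1)
    = x2 ∧ ((¬x2 ∨ x2) ∧ x1 ∨ ¬x2 ∧ x2) ∧ (x1 ∨ ¬x1)
    = x2 ∧ (¬x2 ∨ x2) ∧ x1 ∧ (x1 ∨ ¬x1)
    = x2 ∧ x1 ∧ (x1 ∨ ¬x1)
    = x2 ∧ x1
These differ: at x1=0, x2=1, E1 = 1 but E2 = 0.

No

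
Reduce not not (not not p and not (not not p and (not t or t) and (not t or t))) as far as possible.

not not (not not p and not (not not p and (not t or t) and (not t or t)))
= not not (not not p and not (not not p and (not t or t)))   — idempotence
= not not (not not p and not not not p)   — complement / identity
= not (not p or not not p)   — De Morgan
= p and not p   — De Morgan
= False   — complement

False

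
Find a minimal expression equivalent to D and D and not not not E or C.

D and D and not not not E or C
= D and D and not E or C   — double negation
= D and not E or C   — idempotence

D and not E or C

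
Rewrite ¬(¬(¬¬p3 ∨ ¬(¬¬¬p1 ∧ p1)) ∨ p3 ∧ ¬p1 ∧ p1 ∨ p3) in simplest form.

¬p3

¬(¬(¬¬p3 ∨ ¬(¬¬¬p1 ∧ p1)) ∨ p3 ∧ ¬p1 ∧ p1 ∨ p3)
= ¬(¬(¬¬p3 ∨ ¬(¬p1 ∧ p1)) ∨ p3 ∧ ¬p1 ∧ p1 ∨ p3)   (double negation)
= ¬(¬p3 ∧ ¬p1 ∧ p1 ∨ p3 ∧ ¬p1 ∧ p1 ∨ p3)   (De Morgan)
= ¬(¬p1 ∧ p1 ∨ p3)   (distribution)
= ¬p3   (complement / identity)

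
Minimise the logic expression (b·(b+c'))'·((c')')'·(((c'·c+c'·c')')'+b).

(b·(b+c'))'·((c')')'·(((c'·c+c'·c')')'+b)
= (b·(b+c'))'·((c')')'·(((c')')'+b)   — distribution
= (b·(b+c'))'·((c')')'   — absorption
= b'·((c')')'   — absorption
= b'·c'   — double negation

b'·c'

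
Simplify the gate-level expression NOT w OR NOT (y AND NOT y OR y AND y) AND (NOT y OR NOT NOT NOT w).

NOT w OR NOT (y AND NOT y OR y AND y) AND (NOT y OR NOT NOT NOT w)
= NOT w OR NOT y AND (NOT y OR NOT NOT NOT w)   (distribution)
= NOT w OR NOT y AND (NOT y OR NOT w)   (double negation)
= NOT w OR NOT y   (absorption)

NOT w OR NOT y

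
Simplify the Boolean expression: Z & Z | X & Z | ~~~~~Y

Z | ~Y

Z & Z | X & Z | ~~~~~Y
= Z & Z | X & Z | ~~~Y   (double negation)
= Z & Z | X & Z | ~Y   (double negation)
= (Z | X) & Z | ~Y   (distribution)
= Z | ~Y   (absorption)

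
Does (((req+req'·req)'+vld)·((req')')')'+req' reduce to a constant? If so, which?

(((req+req'·req)'+vld)·((req')')')'+req'
= ((req'+vld)·((req')')')'+req'
= ((req'+vld)·req')'+req'
= (req')'+req'
= req+req'
= 1

yes, True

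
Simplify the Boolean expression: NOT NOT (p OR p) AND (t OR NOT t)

p

NOT NOT (p OR p) AND (t OR NOT t)
= NOT NOT (p OR p)   [complement / identity]
= NOT NOT p   [idempotence]
= p   [double negation]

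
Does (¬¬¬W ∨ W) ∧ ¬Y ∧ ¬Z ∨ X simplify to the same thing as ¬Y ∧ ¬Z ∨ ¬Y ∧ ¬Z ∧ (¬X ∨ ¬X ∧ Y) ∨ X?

E1: (¬¬¬W ∨ W) ∧ ¬Y ∧ ¬Z ∨ X
    = (¬W ∨ W) ∧ ¬Y ∧ ¬Z ∨ X
    = ¬Y ∧ ¬Z ∨ X
E2: ¬Y ∧ ¬Z ∨ ¬Y ∧ ¬Z ∧ (¬X ∨ ¬X ∧ Y) ∨ X
    = ¬Y ∧ ¬Z ∨ ¬Y ∧ ¬Z ∧ ¬X ∨ X
    = ¬Y ∧ ¬Z ∨ X
Both reduce to ¬Y ∧ ¬Z ∨ X, so they are equivalent.

Yes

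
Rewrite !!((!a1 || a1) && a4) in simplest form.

a4

!!((!a1 || a1) && a4)
= !!a4   — complement / identity
= a4   — double negation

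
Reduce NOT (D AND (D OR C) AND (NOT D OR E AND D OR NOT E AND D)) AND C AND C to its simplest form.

NOT D AND C

NOT (D AND (D OR C) AND (NOT D OR E AND D OR NOT E AND D)) AND C AND C
= NOT (D AND (D OR C) AND (NOT D OR D)) AND C AND C   — distribution
= NOT (D AND (NOT D OR D)) AND C AND C   — absorption
= NOT D AND C AND C   — complement / identity
= NOT D AND C   — idempotence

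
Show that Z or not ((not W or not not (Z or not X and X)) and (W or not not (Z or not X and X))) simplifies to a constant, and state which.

Z or not ((not W or not not (Z or not X and X)) and (W or not not (Z or not X and X)))
= Z or not (not not (Z or not X and X) or not W and W)   (distribution)
= Z or not not not (Z or not X and X)   (complement / identity)
= Z or not not not Z   (complement / identity)
= Z or not Z   (double negation)
= True   (complement)

True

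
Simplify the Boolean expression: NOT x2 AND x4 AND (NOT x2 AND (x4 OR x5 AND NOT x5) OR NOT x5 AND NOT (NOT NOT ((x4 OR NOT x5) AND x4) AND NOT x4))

NOT x2 AND x4 AND (NOT x2 AND (x4 OR x5 AND NOT x5) OR NOT x5 AND NOT (NOT NOT ((x4 OR NOT x5) AND x4) AND NOT x4))
= NOT x2 AND x4 AND (NOT x2 AND (x4 OR x5 AND NOT x5) OR NOT x5 AND (NOT ((x4 OR NOT x5) AND x4) OR x4))
= NOT x2 AND x4 AND (NOT x2 AND (x4 OR x5 AND NOT x5) OR NOT x5 AND (NOT x4 OR x4))
= NOT x2 AND x4 AND (NOT x2 AND x4 OR NOT x5 AND (NOT x4 OR x4))
= NOT x2 AND x4 AND (NOT x2 AND x4 OR NOT x5)
= NOT x2 AND x4

NOT x2 AND x4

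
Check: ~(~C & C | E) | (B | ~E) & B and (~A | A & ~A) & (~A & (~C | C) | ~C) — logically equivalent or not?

No

E1: ~(~C & C | E) | (B | ~E) & B
    = ~(~C & C | E) | B   (absorption)
    = ~E | B   (complement / identity)
E2: (~A | A & ~A) & (~A & (~C | C) | ~C)
    = ~A & (~A & (~C | C) | ~C)   (complement / identity)
    = ~A & (~A | ~C)   (complement / identity)
    = ~A   (absorption)
These differ: at A=1, B=1, C=0, E=1, E1 = 1 but E2 = 0.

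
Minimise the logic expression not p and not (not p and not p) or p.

not p and not (not p and not p) or p
= not p and (p or p) or p
= not p and p or p
= p

p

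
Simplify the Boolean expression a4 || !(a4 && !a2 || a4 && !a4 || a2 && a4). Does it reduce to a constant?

true

a4 || !(a4 && !a2 || a4 && !a4 || a2 && a4)
= a4 || !(a4 && !a2 || a2 && a4)   (complement / identity)
= a4 || !a4   (distribution)
= true   (complement)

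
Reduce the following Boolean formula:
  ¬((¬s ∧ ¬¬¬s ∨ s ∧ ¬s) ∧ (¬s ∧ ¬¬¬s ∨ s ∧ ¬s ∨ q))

¬((¬s ∧ ¬¬¬s ∨ s ∧ ¬s) ∧ (¬s ∧ ¬¬¬s ∨ s ∧ ¬s ∨ q))
= ¬(¬s ∧ ¬¬¬s ∨ s ∧ ¬s)   — absorption
= ¬(¬s ∧ ¬s ∨ s ∧ ¬s)   — double negation
= ¬¬s   — distribution
= s   — double negation

s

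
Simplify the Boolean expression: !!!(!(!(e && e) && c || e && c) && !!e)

!!!(!(!(e && e) && c || e && c) && !!e)
= !!!(!(!e && c || e && c) && !!e)   [idempotence]
= !!!(!c && !!e)   [distribution]
= !(!c && !!e)   [double negation]
= c || !e   [De Morgan]

c || !e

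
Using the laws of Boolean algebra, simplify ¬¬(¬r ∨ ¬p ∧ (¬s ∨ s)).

¬¬(¬r ∨ ¬p ∧ (¬s ∨ s))
= ¬r ∨ ¬p ∧ (¬s ∨ s)
= ¬r ∨ ¬p

¬r ∨ ¬p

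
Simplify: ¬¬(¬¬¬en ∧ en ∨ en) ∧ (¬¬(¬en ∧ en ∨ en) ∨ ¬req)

en

¬¬(¬¬¬en ∧ en ∨ en) ∧ (¬¬(¬en ∧ en ∨ en) ∨ ¬req)
= ¬¬(¬en ∧ en ∨ en) ∧ (¬¬(¬en ∧ en ∨ en) ∨ ¬req)   — double negation
= ¬¬(¬en ∧ en ∨ en)   — absorption
= ¬en ∧ en ∨ en   — double negation
= en   — complement / identity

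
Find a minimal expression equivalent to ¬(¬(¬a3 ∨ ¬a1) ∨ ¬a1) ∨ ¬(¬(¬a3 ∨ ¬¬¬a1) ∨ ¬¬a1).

¬(¬(¬a3 ∨ ¬a1) ∨ ¬a1) ∨ ¬(¬(¬a3 ∨ ¬¬¬a1) ∨ ¬¬a1)
= ¬(¬(¬a3 ∨ ¬a1) ∨ ¬a1) ∨ (¬a3 ∨ ¬¬¬a1) ∧ ¬a1   (De Morgan)
= (¬a3 ∨ ¬a1) ∧ a1 ∨ (¬a3 ∨ ¬¬¬a1) ∧ ¬a1   (De Morgan)
= (¬a3 ∨ ¬a1) ∧ a1 ∨ (¬a3 ∨ ¬a1) ∧ ¬a1   (double negation)
= ¬a3 ∨ ¬a1   (distribution)

¬a3 ∨ ¬a1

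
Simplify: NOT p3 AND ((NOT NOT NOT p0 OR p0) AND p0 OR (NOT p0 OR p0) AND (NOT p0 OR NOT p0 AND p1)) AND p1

NOT p3 AND p1

NOT p3 AND ((NOT NOT NOT p0 OR p0) AND p0 OR (NOT p0 OR p0) AND (NOT p0 OR NOT p0 AND p1)) AND p1
= NOT p3 AND ((NOT p0 OR p0) AND p0 OR (NOT p0 OR p0) AND (NOT p0 OR NOT p0 AND p1)) AND p1   — double negation
= NOT p3 AND ((NOT p0 OR p0) AND p0 OR (NOT p0 OR p0) AND NOT p0) AND p1   — absorption
= NOT p3 AND (NOT p0 OR p0) AND p1   — distribution
= NOT p3 AND p1   — complement / identity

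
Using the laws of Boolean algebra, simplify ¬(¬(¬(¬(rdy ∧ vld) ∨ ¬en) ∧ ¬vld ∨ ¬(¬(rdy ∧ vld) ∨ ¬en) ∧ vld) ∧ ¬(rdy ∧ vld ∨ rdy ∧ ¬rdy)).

¬(¬(¬(¬(rdy ∧ vld) ∨ ¬en) ∧ ¬vld ∨ ¬(¬(rdy ∧ vld) ∨ ¬en) ∧ vld) ∧ ¬(rdy ∧ vld ∨ rdy ∧ ¬rdy))
= ¬(¬(¬(¬(rdy ∧ vld) ∨ ¬en) ∧ ¬vld ∨ ¬(¬(rdy ∧ vld) ∨ ¬en) ∧ vld) ∧ ¬(rdy ∧ vld))
= ¬(¬¬(¬(rdy ∧ vld) ∨ ¬en) ∧ ¬(rdy ∧ vld))
= ¬(¬(rdy ∧ vld ∧ en) ∧ ¬(rdy ∧ vld))
= rdy ∧ vld ∧ en ∨ rdy ∧ vld
= rdy ∧ vld

rdy ∧ vld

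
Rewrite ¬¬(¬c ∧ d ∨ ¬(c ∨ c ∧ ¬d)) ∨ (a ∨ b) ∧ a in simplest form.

¬¬(¬c ∧ d ∨ ¬(c ∨ c ∧ ¬d)) ∨ (a ∨ b) ∧ a
= ¬c ∧ d ∨ ¬(c ∨ c ∧ ¬d) ∨ (a ∨ b) ∧ a   (double negation)
= ¬c ∧ d ∨ ¬c ∨ (a ∨ b) ∧ a   (absorption)
= ¬c ∧ d ∨ ¬c ∨ a   (absorption)
= ¬c ∨ a   (absorption)

¬c ∨ a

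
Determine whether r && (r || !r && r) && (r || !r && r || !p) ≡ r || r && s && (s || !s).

Yes

E1: r && (r || !r && r) && (r || !r && r || !p)
    = r && (r || !r && r)   — absorption
    = r && r   — complement / identity
    = r   — idempotence
E2: r || r && s && (s || !s)
    = r || r && s   — complement / identity
    = r   — absorption
Both reduce to r, so they are equivalent.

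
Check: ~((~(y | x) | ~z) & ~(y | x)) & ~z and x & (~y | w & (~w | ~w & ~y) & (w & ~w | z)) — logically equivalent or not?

No

E1: ~((~(y | x) | ~z) & ~(y | x)) & ~z
    = ~~(y | x) & ~z   — absorption
    = (y | x) & ~z   — double negation
E2: x & (~y | w & (~w | ~w & ~y) & (w & ~w | z))
    = x & (~y | w & ~w & (w & ~w | z))   — absorption
    = x & (~y | w & ~w)   — absorption
    = x & ~y   — complement / identity
These differ: at w=0, x=1, y=0, z=1, E1 = 0 but E2 = 1.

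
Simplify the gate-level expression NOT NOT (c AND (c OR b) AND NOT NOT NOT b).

c AND NOT b

NOT NOT (c AND (c OR b) AND NOT NOT NOT b)
= c AND (c OR b) AND NOT NOT NOT b   — double negation
= c AND NOT NOT NOT b   — absorption
= c AND NOT b   — double negation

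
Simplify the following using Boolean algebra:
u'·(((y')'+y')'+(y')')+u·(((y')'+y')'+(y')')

y

u'·(((y')'+y')'+(y')')+u·(((y')'+y')'+(y')')
= ((y')'+y')'+(y')'   — distribution
= ((y')'+y')'+y   — double negation
= y'·y+y   — De Morgan
= y   — complement / identity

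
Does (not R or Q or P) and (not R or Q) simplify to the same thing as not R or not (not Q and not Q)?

Yes

E1: (not R or Q or P) and (not R or Q)
    = not R or Q
E2: not R or not (not Q and not Q)
    = not R or not not Q
    = not R or Q
Both reduce to not R or Q, so they are equivalent.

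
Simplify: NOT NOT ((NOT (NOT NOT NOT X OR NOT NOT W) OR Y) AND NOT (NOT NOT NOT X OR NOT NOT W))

X AND NOT W

NOT NOT ((NOT (NOT NOT NOT X OR NOT NOT W) OR Y) AND NOT (NOT NOT NOT X OR NOT NOT W))
= NOT NOT NOT (NOT NOT NOT X OR NOT NOT W)   [absorption]
= NOT NOT NOT (NOT X OR NOT NOT W)   [double negation]
= NOT (NOT X OR NOT NOT W)   [double negation]
= X AND NOT W   [De Morgan]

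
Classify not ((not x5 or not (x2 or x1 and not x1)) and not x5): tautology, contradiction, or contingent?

contingent

not ((not x5 or not (x2 or x1 and not x1)) and not x5)
= not ((not x5 or not x2) and not x5)
= not not x5
= x5
This depends on x5, so it is not a constant.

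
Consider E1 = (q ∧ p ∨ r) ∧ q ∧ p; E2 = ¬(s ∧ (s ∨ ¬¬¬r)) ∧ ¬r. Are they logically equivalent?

E1: (q ∧ p ∨ r) ∧ q ∧ p
    = q ∧ p
E2: ¬(s ∧ (s ∨ ¬¬¬r)) ∧ ¬r
    = ¬(s ∧ (s ∨ ¬r)) ∧ ¬r
    = ¬s ∧ ¬r
These differ: at p=1, q=1, r=1, s=0, E1 = 1 but E2 = 0.

No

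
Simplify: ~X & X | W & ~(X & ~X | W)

0

~X & X | W & ~(X & ~X | W)
= ~X & X | W & ~W   [complement / identity]
= W & ~W   [complement / identity]
= 0   [complement]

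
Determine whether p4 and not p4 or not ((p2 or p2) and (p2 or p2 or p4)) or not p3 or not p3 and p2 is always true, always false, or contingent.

p4 and not p4 or not ((p2 or p2) and (p2 or p2 or p4)) or not p3 or not p3 and p2
= not ((p2 or p2) and (p2 or p2 or p4)) or not p3 or not p3 and p2
= not (p2 or p2) or not p3 or not p3 and p2
= not (p2 or p2) or not p3
= not p2 or not p3
This depends on p2, p3, so it is not a constant.

contingent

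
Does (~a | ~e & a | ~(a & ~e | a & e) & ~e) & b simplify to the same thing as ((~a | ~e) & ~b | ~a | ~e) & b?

E1: (~a | ~e & a | ~(a & ~e | a & e) & ~e) & b
    = (~a | ~e & a | ~a & ~e) & b   (distribution)
    = (~a | ~e) & b   (distribution)
E2: ((~a | ~e) & ~b | ~a | ~e) & b
    = (~a | ~e) & b   (absorption)
Both reduce to (~a | ~e) & b, so they are equivalent.

Yes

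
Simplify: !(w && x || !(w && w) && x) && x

false

!(w && x || !(w && w) && x) && x
= !(w && x || !w && x) && x   (idempotence)
= !x && x   (distribution)
= false   (complement)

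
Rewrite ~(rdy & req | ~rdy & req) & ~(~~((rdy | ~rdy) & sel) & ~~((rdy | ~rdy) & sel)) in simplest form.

~req & ~sel

~(rdy & req | ~rdy & req) & ~(~~((rdy | ~rdy) & sel) & ~~((rdy | ~rdy) & sel))
= ~(rdy & req | ~rdy & req) & ~~~((rdy | ~rdy) & sel)   (idempotence)
= ~(rdy & req | ~rdy & req) & ~~~sel   (complement / identity)
= ~(rdy & req | ~rdy & req) & ~sel   (double negation)
= ~req & ~sel   (distribution)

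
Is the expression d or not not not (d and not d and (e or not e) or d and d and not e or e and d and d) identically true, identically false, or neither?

identically true

d or not not not (d and not d and (e or not e) or d and d and not e or e and d and d)
= d or not not not (d and not d and (e or not e) or d and d)
= d or not not not (d and not d or d and d)
= d or not (d and not d or d and d)
= d or not d
= True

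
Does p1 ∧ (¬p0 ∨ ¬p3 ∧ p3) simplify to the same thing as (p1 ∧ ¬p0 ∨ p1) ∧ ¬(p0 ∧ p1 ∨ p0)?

Yes

E1: p1 ∧ (¬p0 ∨ ¬p3 ∧ p3)
    = p1 ∧ ¬p0
E2: (p1 ∧ ¬p0 ∨ p1) ∧ ¬(p0 ∧ p1 ∨ p0)
    = p1 ∧ ¬(p0 ∧ p1 ∨ p0)
    = p1 ∧ ¬p0
Both reduce to p1 ∧ ¬p0, so they are equivalent.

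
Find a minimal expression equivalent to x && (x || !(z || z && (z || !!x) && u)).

x && (x || !(z || z && (z || !!x) && u))
= x && (x || !(z || z && (z || x) && u))   — double negation
= x && (x || !(z || z && u))   — absorption
= x && (x || !z)   — absorption
= x   — absorption

x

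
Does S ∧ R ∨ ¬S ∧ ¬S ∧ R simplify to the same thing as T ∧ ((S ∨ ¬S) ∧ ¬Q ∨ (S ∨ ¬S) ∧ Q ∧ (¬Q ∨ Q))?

E1: S ∧ R ∨ ¬S ∧ ¬S ∧ R
    = S ∧ R ∨ ¬S ∧ R   (idempotence)
    = R   (distribution)
E2: T ∧ ((S ∨ ¬S) ∧ ¬Q ∨ (S ∨ ¬S) ∧ Q ∧ (¬Q ∨ Q))
    = T ∧ ((S ∨ ¬S) ∧ ¬Q ∨ (S ∨ ¬S) ∧ Q)   (complement / identity)
    = T ∧ (S ∨ ¬S)   (distribution)
    = T   (complement / identity)
These differ: at Q=0, R=1, S=0, T=0, E1 = 1 but E2 = 0.

No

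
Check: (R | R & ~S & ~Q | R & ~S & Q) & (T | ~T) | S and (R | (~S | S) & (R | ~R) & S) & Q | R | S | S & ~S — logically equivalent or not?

E1: (R | R & ~S & ~Q | R & ~S & Q) & (T | ~T) | S
    = (R | R & ~S) & (T | ~T) | S   (distribution)
    = R | R & ~S | S   (complement / identity)
    = R | S   (absorption)
E2: (R | (~S | S) & (R | ~R) & S) & Q | R | S | S & ~S
    = (R | (~S | S) & S) & Q | R | S | S & ~S   (complement / identity)
    = (R | (~S | S) & S) & Q | R | S   (complement / identity)
    = (R | S) & Q | R | S   (complement / identity)
    = R | S   (absorption)
Both reduce to R | S, so they are equivalent.

Yes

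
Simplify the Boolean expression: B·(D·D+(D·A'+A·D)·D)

B·(D·D+(D·A'+A·D)·D)
= B·(D·D+D·D)
= B·D·D
= B·D

B·D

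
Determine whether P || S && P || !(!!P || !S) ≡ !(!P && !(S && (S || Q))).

E1: P || S && P || !(!!P || !S)
    = P || S && P || !P && S   [De Morgan]
    = P || S   [distribution]
E2: !(!P && !(S && (S || Q)))
    = P || S && (S || Q)   [De Morgan]
    = P || S   [absorption]
Both reduce to P || S, so they are equivalent.

Yes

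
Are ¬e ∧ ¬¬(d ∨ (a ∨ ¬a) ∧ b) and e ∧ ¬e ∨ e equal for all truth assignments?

No

E1: ¬e ∧ ¬¬(d ∨ (a ∨ ¬a) ∧ b)
    = ¬e ∧ (d ∨ (a ∨ ¬a) ∧ b)   (double negation)
    = ¬e ∧ (d ∨ b)   (complement / identity)
E2: e ∧ ¬e ∨ e
    = e   (complement / identity)
These differ: at a=0, b=0, d=1, e=1, E1 = 0 but E2 = 1.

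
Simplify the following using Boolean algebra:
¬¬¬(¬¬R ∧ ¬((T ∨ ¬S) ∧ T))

¬¬¬(¬¬R ∧ ¬((T ∨ ¬S) ∧ T))
= ¬¬¬(¬¬R ∧ ¬T)   [absorption]
= ¬(¬¬R ∧ ¬T)   [double negation]
= ¬R ∨ T   [De Morgan]

¬R ∨ T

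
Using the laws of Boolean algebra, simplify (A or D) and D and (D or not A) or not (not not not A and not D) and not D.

(A or D) and D and (D or not A) or not (not not not A and not D) and not D
= (A or D) and D or not (not not not A and not D) and not D   — absorption
= (A or D) and D or not (not A and not D) and not D   — double negation
= (A or D) and D or (A or D) and not D   — De Morgan
= A or D   — distribution

A or D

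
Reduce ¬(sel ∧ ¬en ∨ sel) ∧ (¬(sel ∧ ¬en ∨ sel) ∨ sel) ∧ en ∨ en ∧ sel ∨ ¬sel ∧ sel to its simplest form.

¬(sel ∧ ¬en ∨ sel) ∧ (¬(sel ∧ ¬en ∨ sel) ∨ sel) ∧ en ∨ en ∧ sel ∨ ¬sel ∧ sel
= ¬(sel ∧ ¬en ∨ sel) ∧ en ∨ en ∧ sel ∨ ¬sel ∧ sel
= ¬sel ∧ en ∨ en ∧ sel ∨ ¬sel ∧ sel
= ¬sel ∧ en ∨ en ∧ sel
= en

en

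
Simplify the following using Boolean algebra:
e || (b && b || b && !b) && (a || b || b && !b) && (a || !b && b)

e || b && a

e || (b && b || b && !b) && (a || b || b && !b) && (a || !b && b)
= e || (b && b || b && !b) && (a || b) && (a || !b && b)   — complement / identity
= e || b && (a || b) && (a || !b && b)   — distribution
= e || b && (a || b) && a   — complement / identity
= e || b && a   — absorption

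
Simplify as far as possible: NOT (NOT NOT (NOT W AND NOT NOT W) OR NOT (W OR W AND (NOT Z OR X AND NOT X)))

W

NOT (NOT NOT (NOT W AND NOT NOT W) OR NOT (W OR W AND (NOT Z OR X AND NOT X)))
= NOT (NOT NOT (NOT W AND NOT NOT W) OR NOT (W OR W AND NOT Z))   — complement / identity
= NOT (NOT W AND NOT NOT W) AND (W OR W AND NOT Z)   — De Morgan
= NOT (NOT W AND NOT NOT W) AND W   — absorption
= (W OR NOT W) AND W   — De Morgan
= W   — complement / identity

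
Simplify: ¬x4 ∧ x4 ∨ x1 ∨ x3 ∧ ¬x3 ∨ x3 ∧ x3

x1 ∨ x3

¬x4 ∧ x4 ∨ x1 ∨ x3 ∧ ¬x3 ∨ x3 ∧ x3
= ¬x4 ∧ x4 ∨ x1 ∨ x3 ∧ x3
= x1 ∨ x3 ∧ x3
= x1 ∨ x3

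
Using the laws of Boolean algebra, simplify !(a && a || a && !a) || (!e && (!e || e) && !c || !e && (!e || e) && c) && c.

!a || !e && c

!(a && a || a && !a) || (!e && (!e || e) && !c || !e && (!e || e) && c) && c
= !(a && a || a && !a) || !e && (!e || e) && c   — distribution
= !a || !e && (!e || e) && c   — distribution
= !a || !e && c   — complement / identity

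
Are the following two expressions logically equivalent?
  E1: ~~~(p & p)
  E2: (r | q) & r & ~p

E1: ~~~(p & p)
    = ~(p & p)   — double negation
    = ~p   — idempotence
E2: (r | q) & r & ~p
    = r & ~p   — absorption
These differ: at p=0, q=0, r=0, E1 = 1 but E2 = 0.

No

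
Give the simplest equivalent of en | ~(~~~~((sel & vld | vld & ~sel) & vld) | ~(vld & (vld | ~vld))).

en | ~(~~~~((sel & vld | vld & ~sel) & vld) | ~(vld & (vld | ~vld)))
= en | ~(~~~~((sel & vld | vld & ~sel) & vld) | ~vld)   — complement / identity
= en | ~~~((sel & vld | vld & ~sel) & vld) & vld   — De Morgan
= en | ~~~(vld & vld) & vld   — distribution
= en | ~~~vld & vld   — idempotence
= en | ~vld & vld   — double negation
= en   — complement / identity

en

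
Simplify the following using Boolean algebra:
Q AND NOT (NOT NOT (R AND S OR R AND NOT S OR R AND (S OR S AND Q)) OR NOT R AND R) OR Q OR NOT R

Q AND NOT (NOT NOT (R AND S OR R AND NOT S OR R AND (S OR S AND Q)) OR NOT R AND R) OR Q OR NOT R
= Q AND NOT (NOT NOT (R AND S OR R AND NOT S OR R AND S) OR NOT R AND R) OR Q OR NOT R   — absorption
= Q AND NOT (NOT NOT (R OR R AND S) OR NOT R AND R) OR Q OR NOT R   — distribution
= Q AND NOT NOT NOT (R OR R AND S) OR Q OR NOT R   — complement / identity
= Q AND NOT (R OR R AND S) OR Q OR NOT R   — double negation
= Q AND NOT R OR Q OR NOT R   — absorption
= Q OR NOT R   — absorption

Q OR NOT R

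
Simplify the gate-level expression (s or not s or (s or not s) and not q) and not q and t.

(s or not s or (s or not s) and not q) and not q and t
= (s or not s) and not q and t   — absorption
= not q and t   — complement / identity

not q and t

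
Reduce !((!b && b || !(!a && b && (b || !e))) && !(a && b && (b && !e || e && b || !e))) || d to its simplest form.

b || d

!((!b && b || !(!a && b && (b || !e))) && !(a && b && (b && !e || e && b || !e))) || d
= !(!(!a && b && (b || !e)) && !(a && b && (b && !e || e && b || !e))) || d   (complement / identity)
= !a && b && (b || !e) || a && b && (b && !e || e && b || !e) || d   (De Morgan)
= !a && b && (b || !e) || a && b && (b || !e) || d   (distribution)
= b && (b || !e) || d   (distribution)
= b || d   (absorption)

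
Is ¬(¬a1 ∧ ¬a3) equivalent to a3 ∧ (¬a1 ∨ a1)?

No

E1: ¬(¬a1 ∧ ¬a3)
    = a1 ∨ a3   (De Morgan)
E2: a3 ∧ (¬a1 ∨ a1)
    = a3   (complement / identity)
These differ: at a1=1, a3=0, E1 = 1 but E2 = 0.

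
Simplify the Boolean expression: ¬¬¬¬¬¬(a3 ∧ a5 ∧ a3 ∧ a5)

¬¬¬¬¬¬(a3 ∧ a5 ∧ a3 ∧ a5)
= ¬¬¬¬(a3 ∧ a5 ∧ a3 ∧ a5)
= ¬¬(a3 ∧ a5 ∧ a3 ∧ a5)
= a3 ∧ a5 ∧ a3 ∧ a5
= a3 ∧ a5

a3 ∧ a5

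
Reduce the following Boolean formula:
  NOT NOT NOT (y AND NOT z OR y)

NOT y

NOT NOT NOT (y AND NOT z OR y)
= NOT NOT NOT y   — absorption
= NOT y   — double negation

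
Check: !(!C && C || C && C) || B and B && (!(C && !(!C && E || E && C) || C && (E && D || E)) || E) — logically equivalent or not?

E1: !(!C && C || C && C) || B
    = !C || B
E2: B && (!(C && !(!C && E || E && C) || C && (E && D || E)) || E)
    = B && (!(C && !E || C && (E && D || E)) || E)
    = B && (!(C && !E || C && E) || E)
    = B && (!C || E)
These differ: at B=0, C=0, D=1, E=1, E1 = 1 but E2 = 0.

No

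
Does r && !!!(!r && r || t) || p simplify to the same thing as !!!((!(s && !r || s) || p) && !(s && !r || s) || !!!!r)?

E1: r && !!!(!r && r || t) || p
    = r && !!!t || p   [complement / identity]
    = r && !t || p   [double negation]
E2: !!!((!(s && !r || s) || p) && !(s && !r || s) || !!!!r)
    = !((!(s && !r || s) || p) && !(s && !r || s) || !!!!r)   [double negation]
    = !(!(s && !r || s) || !!!!r)   [absorption]
    = (s && !r || s) && !!!r   [De Morgan]
    = s && !!!r   [absorption]
    = s && !r   [double negation]
These differ: at p=1, r=1, s=1, t=0, E1 = 1 but E2 = 0.

No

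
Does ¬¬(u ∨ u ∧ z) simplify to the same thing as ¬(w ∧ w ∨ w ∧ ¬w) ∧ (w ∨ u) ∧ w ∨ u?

E1: ¬¬(u ∨ u ∧ z)
    = ¬¬u   (absorption)
    = u   (double negation)
E2: ¬(w ∧ w ∨ w ∧ ¬w) ∧ (w ∨ u) ∧ w ∨ u
    = ¬(w ∧ w ∨ w ∧ ¬w) ∧ w ∨ u   (absorption)
    = ¬w ∧ w ∨ u   (distribution)
    = u   (complement / identity)
Both reduce to u, so they are equivalent.

Yes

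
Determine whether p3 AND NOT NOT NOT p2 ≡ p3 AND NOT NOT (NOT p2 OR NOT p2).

Yes

E1: p3 AND NOT NOT NOT p2
    = p3 AND NOT p2   — double negation
E2: p3 AND NOT NOT (NOT p2 OR NOT p2)
    = p3 AND NOT NOT NOT p2   — idempotence
    = p3 AND NOT p2   — double negation
Both reduce to p3 AND NOT p2, so they are equivalent.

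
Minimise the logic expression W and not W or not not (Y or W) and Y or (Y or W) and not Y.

Y or W

W and not W or not not (Y or W) and Y or (Y or W) and not Y
= not not (Y or W) and Y or (Y or W) and not Y   (complement / identity)
= (Y or W) and Y or (Y or W) and not Y   (double negation)
= Y or W   (distribution)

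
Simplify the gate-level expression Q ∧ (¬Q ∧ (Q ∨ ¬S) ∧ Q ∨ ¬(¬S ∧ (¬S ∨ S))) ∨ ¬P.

Q ∧ S ∨ ¬P

Q ∧ (¬Q ∧ (Q ∨ ¬S) ∧ Q ∨ ¬(¬S ∧ (¬S ∨ S))) ∨ ¬P
= Q ∧ (¬Q ∧ Q ∨ ¬(¬S ∧ (¬S ∨ S))) ∨ ¬P   (absorption)
= Q ∧ ¬(¬S ∧ (¬S ∨ S)) ∨ ¬P   (complement / identity)
= Q ∧ ¬¬S ∨ ¬P   (complement / identity)
= Q ∧ S ∨ ¬P   (double negation)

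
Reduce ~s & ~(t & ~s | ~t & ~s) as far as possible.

~s & ~(t & ~s | ~t & ~s)
= ~s & ~~s   (distribution)
= ~s & s   (double negation)
= 0   (complement)

0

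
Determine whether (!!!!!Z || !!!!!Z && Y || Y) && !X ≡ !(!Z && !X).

E1: (!!!!!Z || !!!!!Z && Y || Y) && !X
    = (!!!!!Z || Y) && !X   — absorption
    = (!!!Z || Y) && !X   — double negation
    = (!Z || Y) && !X   — double negation
E2: !(!Z && !X)
    = Z || X   — De Morgan
These differ: at X=1, Y=0, Z=1, E1 = 0 but E2 = 1.

No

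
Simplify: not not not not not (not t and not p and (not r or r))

t or p

not not not not not (not t and not p and (not r or r))
= not not not (not t and not p and (not r or r))   — double negation
= not not not (not t and not p)   — complement / identity
= not (not t and not p)   — double negation
= t or p   — De Morgan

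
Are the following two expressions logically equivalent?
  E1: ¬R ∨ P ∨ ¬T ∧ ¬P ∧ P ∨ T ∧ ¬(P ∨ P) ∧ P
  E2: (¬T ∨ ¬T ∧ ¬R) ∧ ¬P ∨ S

No

E1: ¬R ∨ P ∨ ¬T ∧ ¬P ∧ P ∨ T ∧ ¬(P ∨ P) ∧ P
    = ¬R ∨ P ∨ ¬T ∧ ¬P ∧ P ∨ T ∧ ¬P ∧ P   (idempotence)
    = ¬R ∨ P ∨ ¬P ∧ P   (distribution)
    = ¬R ∨ P   (complement / identity)
E2: (¬T ∨ ¬T ∧ ¬R) ∧ ¬P ∨ S
    = ¬T ∧ ¬P ∨ S   (absorption)
These differ: at P=1, R=0, S=0, T=1, E1 = 1 but E2 = 0.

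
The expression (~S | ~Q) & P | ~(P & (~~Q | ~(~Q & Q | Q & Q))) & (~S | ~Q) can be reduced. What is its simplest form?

(~S | ~Q) & P | ~(P & (~~Q | ~(~Q & Q | Q & Q))) & (~S | ~Q)
= (~S | ~Q) & P | ~(P & (~~Q | ~Q)) & (~S | ~Q)   (distribution)
= (~S | ~Q) & P | ~(P & (Q | ~Q)) & (~S | ~Q)   (double negation)
= (~S | ~Q) & P | ~P & (~S | ~Q)   (complement / identity)
= ~S | ~Q   (distribution)

~S | ~Q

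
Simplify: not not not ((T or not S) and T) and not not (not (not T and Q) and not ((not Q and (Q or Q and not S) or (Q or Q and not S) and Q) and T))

not T and not Q

not not not ((T or not S) and T) and not not (not (not T and Q) and not ((not Q and (Q or Q and not S) or (Q or Q and not S) and Q) and T))
= not not not ((T or not S) and T) and not (not T and Q or (not Q and (Q or Q and not S) or (Q or Q and not S) and Q) and T)   (De Morgan)
= not not not ((T or not S) and T) and not (not T and Q or (Q or Q and not S) and T)   (distribution)
= not not not ((T or not S) and T) and not (not T and Q or Q and T)   (absorption)
= not ((T or not S) and T) and not (not T and Q or Q and T)   (double negation)
= not ((T or not S) and T) and not Q   (distribution)
= not T and not Q   (absorption)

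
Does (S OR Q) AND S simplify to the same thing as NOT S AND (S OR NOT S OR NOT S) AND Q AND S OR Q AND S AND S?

E1: (S OR Q) AND S
    = S   [absorption]
E2: NOT S AND (S OR NOT S OR NOT S) AND Q AND S OR Q AND S AND S
    = NOT S AND (S OR NOT S) AND Q AND S OR Q AND S AND S   [idempotence]
    = NOT S AND Q AND S OR Q AND S AND S   [complement / identity]
    = Q AND S   [distribution]
These differ: at Q=0, S=1, E1 = 1 but E2 = 0.

No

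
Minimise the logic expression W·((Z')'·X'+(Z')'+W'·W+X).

W·(Z+X)

W·((Z')'·X'+(Z')'+W'·W+X)
= W·((Z')'·X'+(Z')'+X)   — complement / identity
= W·((Z')'+X)   — absorption
= W·(Z+X)   — double negation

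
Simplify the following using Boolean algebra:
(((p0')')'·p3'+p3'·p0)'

(((p0')')'·p3'+p3'·p0)'
= (p0'·p3'+p3'·p0)'   [double negation]
= (p3')'   [distribution]
= p3   [double negation]

p3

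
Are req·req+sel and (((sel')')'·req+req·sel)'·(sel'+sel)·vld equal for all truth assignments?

E1: req·req+sel
    = req+sel
E2: (((sel')')'·req+req·sel)'·(sel'+sel)·vld
    = (((sel')')'·req+req·sel)'·vld
    = (sel'·req+req·sel)'·vld
    = req'·vld
These differ: at req=1, sel=1, vld=0, E1 = 1 but E2 = 0.

No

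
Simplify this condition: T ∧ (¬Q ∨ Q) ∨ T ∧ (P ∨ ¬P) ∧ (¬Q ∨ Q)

T

T ∧ (¬Q ∨ Q) ∨ T ∧ (P ∨ ¬P) ∧ (¬Q ∨ Q)
= T ∧ (¬Q ∨ Q) ∨ T ∧ (¬Q ∨ Q)
= T ∧ (¬Q ∨ Q)
= T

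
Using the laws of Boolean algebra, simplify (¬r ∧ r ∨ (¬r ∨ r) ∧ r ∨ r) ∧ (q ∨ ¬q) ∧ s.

(¬r ∧ r ∨ (¬r ∨ r) ∧ r ∨ r) ∧ (q ∨ ¬q) ∧ s
= ((¬r ∨ r) ∧ r ∨ r) ∧ (q ∨ ¬q) ∧ s   [complement / identity]
= ((¬r ∨ r) ∧ r ∨ r) ∧ s   [complement / identity]
= (r ∨ r) ∧ s   [complement / identity]
= r ∧ s   [idempotence]

r ∧ s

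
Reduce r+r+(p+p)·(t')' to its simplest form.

r+p·t

r+r+(p+p)·(t')'
= r+(p+p)·(t')'   (idempotence)
= r+(p+p)·t   (double negation)
= r+p·t   (idempotence)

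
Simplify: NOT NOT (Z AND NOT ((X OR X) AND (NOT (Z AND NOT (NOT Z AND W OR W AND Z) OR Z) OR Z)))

Z AND NOT X

NOT NOT (Z AND NOT ((X OR X) AND (NOT (Z AND NOT (NOT Z AND W OR W AND Z) OR Z) OR Z)))
= NOT NOT (Z AND NOT ((X OR X) AND (NOT (Z AND NOT W OR Z) OR Z)))   — distribution
= NOT NOT (Z AND NOT ((X OR X) AND (NOT Z OR Z)))   — absorption
= NOT NOT (Z AND NOT (X OR X))   — complement / identity
= Z AND NOT (X OR X)   — double negation
= Z AND NOT X   — idempotence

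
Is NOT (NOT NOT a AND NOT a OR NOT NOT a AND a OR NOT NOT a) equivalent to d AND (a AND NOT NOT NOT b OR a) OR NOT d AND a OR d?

No

E1: NOT (NOT NOT a AND NOT a OR NOT NOT a AND a OR NOT NOT a)
    = NOT (NOT NOT a OR NOT NOT a)   (distribution)
    = NOT NOT NOT a   (idempotence)
    = NOT a   (double negation)
E2: d AND (a AND NOT NOT NOT b OR a) OR NOT d AND a OR d
    = d AND (a AND NOT b OR a) OR NOT d AND a OR d   (double negation)
    = d AND a OR NOT d AND a OR d   (absorption)
    = a OR d   (distribution)
These differ: at a=0, b=0, d=0, E1 = 1 but E2 = 0.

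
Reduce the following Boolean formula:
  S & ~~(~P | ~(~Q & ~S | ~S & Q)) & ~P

S & ~P

S & ~~(~P | ~(~Q & ~S | ~S & Q)) & ~P
= S & (~P | ~(~Q & ~S | ~S & Q)) & ~P   (double negation)
= S & (~P | ~~S) & ~P   (distribution)
= S & (~P | S) & ~P   (double negation)
= S & ~P   (absorption)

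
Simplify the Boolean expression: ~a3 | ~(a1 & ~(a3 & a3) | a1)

~a3 | ~a1

~a3 | ~(a1 & ~(a3 & a3) | a1)
= ~a3 | ~(a1 & ~a3 | a1)
= ~a3 | ~a1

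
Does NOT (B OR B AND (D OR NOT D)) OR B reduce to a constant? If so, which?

NOT (B OR B AND (D OR NOT D)) OR B
= NOT (B OR B) OR B   — complement / identity
= NOT B OR B   — idempotence
= TRUE   — complement

yes, True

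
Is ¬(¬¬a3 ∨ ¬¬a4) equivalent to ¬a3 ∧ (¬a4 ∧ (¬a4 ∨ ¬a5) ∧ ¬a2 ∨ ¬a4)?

E1: ¬(¬¬a3 ∨ ¬¬a4)
    = ¬a3 ∧ ¬a4   (De Morgan)
E2: ¬a3 ∧ (¬a4 ∧ (¬a4 ∨ ¬a5) ∧ ¬a2 ∨ ¬a4)
    = ¬a3 ∧ (¬a4 ∧ ¬a2 ∨ ¬a4)   (absorption)
    = ¬a3 ∧ ¬a4   (absorption)
Both reduce to ¬a3 ∧ ¬a4, so they are equivalent.

Yes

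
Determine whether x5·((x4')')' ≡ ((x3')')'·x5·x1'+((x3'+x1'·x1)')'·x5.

No

E1: x5·((x4')')'
    = x5·x4'   (double negation)
E2: ((x3')')'·x5·x1'+((x3'+x1'·x1)')'·x5
    = ((x3')')'·x5·x1'+((x3')')'·x5   (complement / identity)
    = ((x3')')'·x5   (absorption)
    = x3'·x5   (double negation)
These differ: at x1=0, x3=0, x4=1, x5=1, E1 = 0 but E2 = 1.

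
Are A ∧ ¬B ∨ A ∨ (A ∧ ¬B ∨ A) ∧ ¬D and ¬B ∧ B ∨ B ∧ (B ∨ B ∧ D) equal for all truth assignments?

No

E1: A ∧ ¬B ∨ A ∨ (A ∧ ¬B ∨ A) ∧ ¬D
    = A ∧ ¬B ∨ A
    = A
E2: ¬B ∧ B ∨ B ∧ (B ∨ B ∧ D)
    = ¬B ∧ B ∨ B ∧ B
    = B
These differ: at A=1, B=0, D=0, E1 = 1 but E2 = 0.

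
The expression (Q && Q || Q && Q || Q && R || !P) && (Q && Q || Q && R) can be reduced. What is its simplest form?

Q

(Q && Q || Q && Q || Q && R || !P) && (Q && Q || Q && R)
= (Q && Q || Q && R || !P) && (Q && Q || Q && R)   — idempotence
= Q && Q || Q && R   — absorption
= (Q || R) && Q   — distribution
= Q   — absorption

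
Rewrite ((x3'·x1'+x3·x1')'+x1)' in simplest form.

x1'

((x3'·x1'+x3·x1')'+x1)'
= ((x1')'+x1)'   — distribution
= (x1+x1)'   — double negation
= x1'   — idempotence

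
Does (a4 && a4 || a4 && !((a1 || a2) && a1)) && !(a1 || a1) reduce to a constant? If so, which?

(a4 && a4 || a4 && !((a1 || a2) && a1)) && !(a1 || a1)
= (a4 && a4 || a4 && !a1) && !(a1 || a1)   [absorption]
= a4 && (a4 || !a1) && !(a1 || a1)   [distribution]
= a4 && !(a1 || a1)   [absorption]
= a4 && !a1   [idempotence]
This depends on a1, a4, so it is not a constant.

no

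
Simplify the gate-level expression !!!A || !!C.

!A || C

!!!A || !!C
= !!!A || C
= !A || C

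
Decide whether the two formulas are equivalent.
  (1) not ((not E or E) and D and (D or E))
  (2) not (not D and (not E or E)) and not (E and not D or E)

No

E1: not ((not E or E) and D and (D or E))
    = not (D and (D or E))   [complement / identity]
    = not D   [absorption]
E2: not (not D and (not E or E)) and not (E and not D or E)
    = not not D and not (E and not D or E)   [complement / identity]
    = not not D and not E   [absorption]
    = D and not E   [double negation]
These differ: at D=0, E=0, E1 = 1 but E2 = 0.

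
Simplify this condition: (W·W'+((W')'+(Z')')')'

W+Z

(W·W'+((W')'+(Z')')')'
= (W·W'+((W')'+Z)')'   (double negation)
= (W·W'+(W+Z)')'   (double negation)
= ((W+Z)')'   (complement / identity)
= W+Z   (double negation)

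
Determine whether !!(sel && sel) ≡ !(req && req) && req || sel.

Yes

E1: !!(sel && sel)
    = sel && sel   — double negation
    = sel   — idempotence
E2: !(req && req) && req || sel
    = !req && req || sel   — idempotence
    = sel   — complement / identity
Both reduce to sel, so they are equivalent.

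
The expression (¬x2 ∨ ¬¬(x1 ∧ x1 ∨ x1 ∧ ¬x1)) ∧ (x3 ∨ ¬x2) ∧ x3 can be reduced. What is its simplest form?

(¬x2 ∨ x1) ∧ x3

(¬x2 ∨ ¬¬(x1 ∧ x1 ∨ x1 ∧ ¬x1)) ∧ (x3 ∨ ¬x2) ∧ x3
= (¬x2 ∨ x1 ∧ x1 ∨ x1 ∧ ¬x1) ∧ (x3 ∨ ¬x2) ∧ x3   — double negation
= (¬x2 ∨ x1) ∧ (x3 ∨ ¬x2) ∧ x3   — distribution
= (¬x2 ∨ x1) ∧ x3   — absorption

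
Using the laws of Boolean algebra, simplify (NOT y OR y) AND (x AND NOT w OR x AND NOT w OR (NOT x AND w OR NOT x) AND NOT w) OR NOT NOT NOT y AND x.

(NOT y OR y) AND (x AND NOT w OR x AND NOT w OR (NOT x AND w OR NOT x) AND NOT w) OR NOT NOT NOT y AND x
= x AND NOT w OR x AND NOT w OR (NOT x AND w OR NOT x) AND NOT w OR NOT NOT NOT y AND x   [complement / identity]
= x AND NOT w OR (NOT x AND w OR NOT x) AND NOT w OR NOT NOT NOT y AND x   [idempotence]
= x AND NOT w OR NOT x AND NOT w OR NOT NOT NOT y AND x   [absorption]
= x AND NOT w OR NOT x AND NOT w OR NOT y AND x   [double negation]
= NOT w OR NOT y AND x   [distribution]

NOT w OR NOT y AND x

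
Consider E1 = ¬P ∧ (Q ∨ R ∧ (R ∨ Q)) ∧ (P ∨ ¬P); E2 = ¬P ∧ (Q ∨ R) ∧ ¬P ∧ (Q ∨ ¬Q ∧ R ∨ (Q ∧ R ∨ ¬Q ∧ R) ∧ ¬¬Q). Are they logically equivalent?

E1: ¬P ∧ (Q ∨ R ∧ (R ∨ Q)) ∧ (P ∨ ¬P)
    = ¬P ∧ (Q ∨ R ∧ (R ∨ Q))   (complement / identity)
    = ¬P ∧ (Q ∨ R)   (absorption)
E2: ¬P ∧ (Q ∨ R) ∧ ¬P ∧ (Q ∨ ¬Q ∧ R ∨ (Q ∧ R ∨ ¬Q ∧ R) ∧ ¬¬Q)
    = ¬P ∧ (Q ∨ R) ∧ ¬P ∧ (Q ∨ ¬Q ∧ R ∨ R ∧ ¬¬Q)   (distribution)
    = ¬P ∧ (Q ∨ R) ∧ ¬P ∧ (Q ∨ ¬Q ∧ R ∨ R ∧ Q)   (double negation)
    = ¬P ∧ (Q ∨ R) ∧ ¬P ∧ (Q ∨ R)   (distribution)
    = ¬P ∧ (Q ∨ R)   (idempotence)
Both reduce to ¬P ∧ (Q ∨ R), so they are equivalent.

Yes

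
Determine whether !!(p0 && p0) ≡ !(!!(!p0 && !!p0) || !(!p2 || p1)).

No

E1: !!(p0 && p0)
    = p0 && p0
    = p0
E2: !(!!(!p0 && !!p0) || !(!p2 || p1))
    = !(!(p0 || !p0) || !(!p2 || p1))
    = (p0 || !p0) && (!p2 || p1)
    = !p2 || p1
These differ: at p0=0, p1=0, p2=0, E1 = 0 but E2 = 1.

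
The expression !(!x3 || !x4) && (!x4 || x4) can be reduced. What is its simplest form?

x3 && x4

!(!x3 || !x4) && (!x4 || x4)
= !(!x3 || !x4)   — complement / identity
= x3 && x4   — De Morgan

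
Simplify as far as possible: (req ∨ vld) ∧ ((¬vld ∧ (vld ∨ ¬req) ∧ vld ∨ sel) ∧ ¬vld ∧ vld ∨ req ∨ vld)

req ∨ vld

(req ∨ vld) ∧ ((¬vld ∧ (vld ∨ ¬req) ∧ vld ∨ sel) ∧ ¬vld ∧ vld ∨ req ∨ vld)
= (req ∨ vld) ∧ ((¬vld ∧ vld ∨ sel) ∧ ¬vld ∧ vld ∨ req ∨ vld)   — absorption
= (req ∨ vld) ∧ (¬vld ∧ vld ∨ req ∨ vld)   — absorption
= (req ∨ vld) ∧ (req ∨ vld)   — complement / identity
= req ∨ vld   — idempotence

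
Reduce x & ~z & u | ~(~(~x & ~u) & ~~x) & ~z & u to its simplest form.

~z & u

x & ~z & u | ~(~(~x & ~u) & ~~x) & ~z & u
= x & ~z & u | (~x & ~u | ~x) & ~z & u
= x & ~z & u | ~x & ~z & u
= ~z & u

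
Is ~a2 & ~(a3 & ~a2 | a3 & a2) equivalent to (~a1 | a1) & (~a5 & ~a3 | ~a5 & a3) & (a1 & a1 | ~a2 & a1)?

No

E1: ~a2 & ~(a3 & ~a2 | a3 & a2)
    = ~a2 & ~a3   (distribution)
E2: (~a1 | a1) & (~a5 & ~a3 | ~a5 & a3) & (a1 & a1 | ~a2 & a1)
    = (~a1 | a1) & ~a5 & (a1 & a1 | ~a2 & a1)   (distribution)
    = ~a5 & (a1 & a1 | ~a2 & a1)   (complement / identity)
    = ~a5 & (a1 | ~a2) & a1   (distribution)
    = ~a5 & a1   (absorption)
These differ: at a1=0, a2=0, a3=0, a5=1, E1 = 1 but E2 = 0.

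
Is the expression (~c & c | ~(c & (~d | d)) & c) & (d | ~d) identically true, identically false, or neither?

identically false

(~c & c | ~(c & (~d | d)) & c) & (d | ~d)
= (~c & c | ~c & c) & (d | ~d)   — complement / identity
= ~c & c & (d | ~d)   — idempotence
= ~c & c   — complement / identity
= 0   — complement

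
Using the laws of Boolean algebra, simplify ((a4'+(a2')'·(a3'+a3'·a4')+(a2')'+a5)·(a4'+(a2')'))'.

a2'·a4

((a4'+(a2')'·(a3'+a3'·a4')+(a2')'+a5)·(a4'+(a2')'))'
= ((a4'+(a2')'·a3'+(a2')'+a5)·(a4'+(a2')'))'   (absorption)
= ((a4'+(a2')'+a5)·(a4'+(a2')'))'   (absorption)
= (((a2')'+a5)·(a2')'+a4')'   (distribution)
= ((a2')'+a4')'   (absorption)
= a2'·a4   (De Morgan)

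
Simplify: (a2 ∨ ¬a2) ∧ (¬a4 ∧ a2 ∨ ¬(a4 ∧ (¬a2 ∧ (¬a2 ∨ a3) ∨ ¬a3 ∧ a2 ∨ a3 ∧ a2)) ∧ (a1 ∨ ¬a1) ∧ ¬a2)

¬a4

(a2 ∨ ¬a2) ∧ (¬a4 ∧ a2 ∨ ¬(a4 ∧ (¬a2 ∧ (¬a2 ∨ a3) ∨ ¬a3 ∧ a2 ∨ a3 ∧ a2)) ∧ (a1 ∨ ¬a1) ∧ ¬a2)
= ¬a4 ∧ a2 ∨ ¬(a4 ∧ (¬a2 ∧ (¬a2 ∨ a3) ∨ ¬a3 ∧ a2 ∨ a3 ∧ a2)) ∧ (a1 ∨ ¬a1) ∧ ¬a2
= ¬a4 ∧ a2 ∨ ¬(a4 ∧ (¬a2 ∨ ¬a3 ∧ a2 ∨ a3 ∧ a2)) ∧ (a1 ∨ ¬a1) ∧ ¬a2
= ¬a4 ∧ a2 ∨ ¬(a4 ∧ (¬a2 ∨ a2)) ∧ (a1 ∨ ¬a1) ∧ ¬a2
= ¬a4 ∧ a2 ∨ ¬a4 ∧ (a1 ∨ ¬a1) ∧ ¬a2
= ¬a4 ∧ a2 ∨ ¬a4 ∧ ¬a2
= ¬a4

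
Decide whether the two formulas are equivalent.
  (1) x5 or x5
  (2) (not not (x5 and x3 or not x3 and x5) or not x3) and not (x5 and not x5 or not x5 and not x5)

E1: x5 or x5
    = x5   [idempotence]
E2: (not not (x5 and x3 or not x3 and x5) or not x3) and not (x5 and not x5 or not x5 and not x5)
    = (not not x5 or not x3) and not (x5 and not x5 or not x5 and not x5)   [distribution]
    = (not not x5 or not x3) and not not x5   [distribution]
    = not not x5   [absorption]
    = x5   [double negation]
Both reduce to x5, so they are equivalent.

Yes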